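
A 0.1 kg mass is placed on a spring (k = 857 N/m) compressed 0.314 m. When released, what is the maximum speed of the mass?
½kx² = ½mv² ⇒ v = x√(k/m) = (0.314)√(857/0.1) = 29.07 m/s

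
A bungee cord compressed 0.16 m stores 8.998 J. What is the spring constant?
k = 2·PE/x² = 2·8.998/(0.16)² = 703.0 N/m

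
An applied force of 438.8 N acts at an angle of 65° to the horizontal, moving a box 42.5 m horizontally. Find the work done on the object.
W = F·d·cosθ = (438.8)(42.5)cos(65°) = 7881 J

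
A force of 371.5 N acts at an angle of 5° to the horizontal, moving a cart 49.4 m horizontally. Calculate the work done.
W = F·d·cosθ = (371.5)(49.4)cos(5°) = 18280 J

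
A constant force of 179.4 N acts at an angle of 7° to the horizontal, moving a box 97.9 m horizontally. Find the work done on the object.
W = F·d·cosθ = (179.4)(97.9)cos(7°) = 17430 J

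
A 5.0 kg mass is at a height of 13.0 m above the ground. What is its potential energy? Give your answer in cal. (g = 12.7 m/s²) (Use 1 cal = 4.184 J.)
PE = mgh = (5.0)(12.7)(13.0) = 825.5 J = 197.3 cal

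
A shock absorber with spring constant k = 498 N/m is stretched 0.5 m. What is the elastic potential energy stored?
PE = ½kx² = ½(498)(0.5)² = 62.25 J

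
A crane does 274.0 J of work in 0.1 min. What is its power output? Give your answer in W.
Convert to SI: W = 274.0 J, t = 6.0 s
P = W/t = 274.0/6.0 = 45.67 W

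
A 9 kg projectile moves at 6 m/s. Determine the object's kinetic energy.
KE = ½mv² = ½(9)(6)² = 162.0 J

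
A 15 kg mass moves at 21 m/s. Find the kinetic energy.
KE = ½mv² = ½(15)(21)² = 3307.5 J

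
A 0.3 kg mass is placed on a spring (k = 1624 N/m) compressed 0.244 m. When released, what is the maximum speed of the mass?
½kx² = ½mv² ⇒ v = x√(k/m) = (0.244)√(1624/0.3) = 17.95 m/s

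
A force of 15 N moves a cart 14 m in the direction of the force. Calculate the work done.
W = F·d = (15)(14) = 210.0 J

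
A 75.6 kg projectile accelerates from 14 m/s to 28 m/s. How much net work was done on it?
W = ΔKE = ½m(v₂² − v₁²) = ½(75.6)(28² − 14²) = 22226.4 J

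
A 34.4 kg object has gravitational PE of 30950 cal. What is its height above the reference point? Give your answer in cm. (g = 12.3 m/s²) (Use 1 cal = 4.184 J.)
Convert to SI: m = 34.4 kg, PE = 129495 J
h = PE/(mg) = 129495/(34.4·12.3) = 306.047 m = 30600 cm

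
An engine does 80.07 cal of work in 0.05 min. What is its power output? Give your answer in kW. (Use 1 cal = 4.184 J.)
Convert to SI: W = 335.013 J, t = 3.0 s
P = W/t = 335.013/3.0 = 111.671 W = 0.1117 kW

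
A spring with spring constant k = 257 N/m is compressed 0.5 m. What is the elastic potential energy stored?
PE = ½kx² = ½(257)(0.5)² = 32.13 J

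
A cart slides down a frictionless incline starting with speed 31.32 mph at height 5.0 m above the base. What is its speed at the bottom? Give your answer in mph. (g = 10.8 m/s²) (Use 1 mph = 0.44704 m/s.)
Convert to SI: v₀ = 14.0013 m/s, h = 5.0 m
½mv₀² + mgh = ½mv² ⇒ v = √(v₀² + 2gh) = √(14.0013² + 2·10.8·5.0) = 17.4366 m/s = 39.0 mph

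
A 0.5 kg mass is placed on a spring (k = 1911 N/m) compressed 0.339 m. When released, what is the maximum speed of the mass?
½kx² = ½mv² ⇒ v = x√(k/m) = (0.339)√(1911/0.5) = 20.96 m/s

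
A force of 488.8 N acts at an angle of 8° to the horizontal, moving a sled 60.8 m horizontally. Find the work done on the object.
W = F·d·cosθ = (488.8)(60.8)cos(8°) = 29430 J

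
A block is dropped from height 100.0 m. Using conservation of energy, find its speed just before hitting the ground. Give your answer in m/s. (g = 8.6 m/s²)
mgh = ½mv² ⇒ v = √(2gh) = √(2·8.6·100.0) = 41.47 m/s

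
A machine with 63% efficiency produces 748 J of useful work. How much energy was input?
W_in = W_out/η = 748/0.63 = 1187 J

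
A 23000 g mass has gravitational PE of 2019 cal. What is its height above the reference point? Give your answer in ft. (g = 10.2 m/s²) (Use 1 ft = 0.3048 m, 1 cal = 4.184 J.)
Convert to SI: m = 23.0 kg, PE = 8447.5 J
h = PE/(mg) = 8447.5/(23.0·10.2) = 36.0081 m = 118.1 ft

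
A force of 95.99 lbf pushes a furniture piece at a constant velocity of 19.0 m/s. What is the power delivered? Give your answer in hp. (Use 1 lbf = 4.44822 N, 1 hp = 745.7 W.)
Convert to SI: F = 426.985 N, v = 19.0 m/s
P = Fv = (426.985)(19.0) = 8112.71 W = 10.88 hp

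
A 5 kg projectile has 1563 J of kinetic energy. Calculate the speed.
v = √(2·KE/m) = √(2·1563/5) = 25.0 m/s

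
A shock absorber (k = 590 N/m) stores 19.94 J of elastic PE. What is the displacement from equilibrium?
x = √(2·PE/k) = √(2·19.94/590) = 0.26 m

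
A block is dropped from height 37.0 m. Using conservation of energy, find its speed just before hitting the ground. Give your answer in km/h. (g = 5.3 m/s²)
mgh = ½mv² ⇒ v = √(2gh) = √(2·5.3·37.0) = 19.804 m/s = 71.29 km/h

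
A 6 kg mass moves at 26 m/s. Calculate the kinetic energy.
KE = ½mv² = ½(6)(26)² = 2028.0 J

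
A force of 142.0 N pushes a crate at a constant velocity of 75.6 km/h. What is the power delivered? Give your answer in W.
Convert to SI: F = 142.0 N, v = 21.0 m/s
P = Fv = (142.0)(21.0) = 2982 W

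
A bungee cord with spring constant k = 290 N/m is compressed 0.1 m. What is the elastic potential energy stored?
PE = ½kx² = ½(290)(0.1)² = 1.45 J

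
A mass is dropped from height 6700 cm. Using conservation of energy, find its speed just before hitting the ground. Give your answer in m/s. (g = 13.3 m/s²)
Convert to SI: h = 67.0 m
mgh = ½mv² ⇒ v = √(2gh) = √(2·13.3·67.0) = 42.22 m/s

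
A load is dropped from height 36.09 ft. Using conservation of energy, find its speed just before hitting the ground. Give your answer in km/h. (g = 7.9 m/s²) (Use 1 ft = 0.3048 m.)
Convert to SI: h = 11.0002 m
mgh = ½mv² ⇒ v = √(2gh) = √(2·7.9·11.0002) = 13.1835 m/s = 47.46 km/h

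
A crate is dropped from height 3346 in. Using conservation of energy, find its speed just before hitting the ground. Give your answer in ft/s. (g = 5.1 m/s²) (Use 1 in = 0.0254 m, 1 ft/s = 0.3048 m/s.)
Convert to SI: h = 84.9884 m
mgh = ½mv² ⇒ v = √(2gh) = √(2·5.1·84.9884) = 29.4429 m/s = 96.6 ft/s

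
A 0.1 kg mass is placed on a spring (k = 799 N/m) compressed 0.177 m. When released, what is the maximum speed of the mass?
½kx² = ½mv² ⇒ v = x√(k/m) = (0.177)√(799/0.1) = 15.82 m/s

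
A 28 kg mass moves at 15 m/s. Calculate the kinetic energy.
KE = ½mv² = ½(28)(15)² = 3150.0 J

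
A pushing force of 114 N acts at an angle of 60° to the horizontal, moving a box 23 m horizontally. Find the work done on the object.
W = F·d·cosθ = (114)(23)cos(60°) = 1311 J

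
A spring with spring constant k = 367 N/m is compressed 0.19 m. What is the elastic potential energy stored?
PE = ½kx² = ½(367)(0.19)² = 6.624 J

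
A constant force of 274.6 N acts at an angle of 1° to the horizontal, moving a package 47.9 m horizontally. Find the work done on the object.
W = F·d·cosθ = (274.6)(47.9)cos(1°) = 13150 J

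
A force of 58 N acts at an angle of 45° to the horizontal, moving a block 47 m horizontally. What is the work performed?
W = F·d·cosθ = (58)(47)cos(45°) = 1928 J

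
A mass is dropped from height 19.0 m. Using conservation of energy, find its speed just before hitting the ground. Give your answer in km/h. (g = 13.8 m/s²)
mgh = ½mv² ⇒ v = √(2gh) = √(2·13.8·19.0) = 22.8998 m/s = 82.44 km/h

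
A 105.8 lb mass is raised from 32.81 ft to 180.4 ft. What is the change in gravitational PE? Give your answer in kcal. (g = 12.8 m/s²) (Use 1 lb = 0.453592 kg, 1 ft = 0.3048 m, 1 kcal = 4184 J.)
Convert to SI: m = 47.99 kg, Δh = 44.9854 m
ΔPE = mgΔh = (47.99)(12.8)(44.9854) = 27633.3 J = 6.605 kcal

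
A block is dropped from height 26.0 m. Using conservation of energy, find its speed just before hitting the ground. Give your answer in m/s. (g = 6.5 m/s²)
mgh = ½mv² ⇒ v = √(2gh) = √(2·6.5·26.0) = 18.38 m/s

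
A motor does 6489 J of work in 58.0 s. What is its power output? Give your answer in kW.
P = W/t = 6489.0/58.0 = 111.879 W = 0.1119 kW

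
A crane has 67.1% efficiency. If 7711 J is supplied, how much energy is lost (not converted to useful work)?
W_lost = W_in(1 − η) = 7711·(1 − 0.671) = 2537 J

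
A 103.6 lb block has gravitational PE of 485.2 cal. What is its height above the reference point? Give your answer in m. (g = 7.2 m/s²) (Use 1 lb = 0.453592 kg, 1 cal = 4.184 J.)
Convert to SI: m = 46.9921 kg, PE = 2030.08 J
h = PE/(mg) = 2030.08/(46.9921·7.2) = 6.0 m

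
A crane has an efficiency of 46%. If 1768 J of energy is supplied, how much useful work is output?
W_out = η·W_in = 0.46·1768 = 813.28 J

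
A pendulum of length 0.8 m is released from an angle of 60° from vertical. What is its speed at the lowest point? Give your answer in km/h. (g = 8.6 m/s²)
h = L(1 − cosθ) = 0.8(1 − cos60°) = 0.4 m
v = √(2gh) = √(2·8.6·0.4) = 2.62298 m/s = 9.443 km/h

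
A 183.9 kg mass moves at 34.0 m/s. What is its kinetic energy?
KE = ½mv² = ½(183.9)(34.0)² = 106300 J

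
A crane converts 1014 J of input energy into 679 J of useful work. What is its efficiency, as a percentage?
η = W_out/W_in = 679/1014 = 66.96%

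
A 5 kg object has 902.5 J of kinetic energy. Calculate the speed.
v = √(2·KE/m) = √(2·902.5/5) = 19.0 m/s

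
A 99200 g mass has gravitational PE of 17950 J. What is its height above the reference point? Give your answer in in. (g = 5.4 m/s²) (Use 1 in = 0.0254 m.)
Convert to SI: m = 99.2 kg, PE = 17950.0 J
h = PE/(mg) = 17950.0/(99.2·5.4) = 33.5088 m = 1319 in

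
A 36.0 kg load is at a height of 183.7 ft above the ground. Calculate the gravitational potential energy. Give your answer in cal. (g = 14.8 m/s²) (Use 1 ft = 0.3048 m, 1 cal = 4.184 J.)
Convert to SI: m = 36.0 kg, h = 55.9918 m
PE = mgh = (36.0)(14.8)(55.9918) = 29832.4 J = 7130 cal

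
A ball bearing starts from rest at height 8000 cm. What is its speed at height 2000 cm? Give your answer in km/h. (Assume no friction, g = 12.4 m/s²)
Convert to SI: h₁−h₂ = 60.0 m
mgh₁ = mgh₂ + ½mv² ⇒ v = √(2g(h₁−h₂)) = √(2·12.4·60.0) = 38.5746 m/s = 138.9 km/h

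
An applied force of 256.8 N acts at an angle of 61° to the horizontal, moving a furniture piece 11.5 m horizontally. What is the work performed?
W = F·d·cosθ = (256.8)(11.5)cos(61°) = 1432 J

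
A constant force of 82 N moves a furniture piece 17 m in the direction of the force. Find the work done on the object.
W = F·d = (82)(17) = 1394 J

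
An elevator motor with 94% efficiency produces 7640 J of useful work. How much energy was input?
W_in = W_out/η = 7640/0.94 = 8128 J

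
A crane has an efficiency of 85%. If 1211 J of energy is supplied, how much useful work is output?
W_out = η·W_in = 0.85·1211 = 1029.35 J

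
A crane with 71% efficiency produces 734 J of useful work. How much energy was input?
W_in = W_out/η = 734/0.71 = 1034 J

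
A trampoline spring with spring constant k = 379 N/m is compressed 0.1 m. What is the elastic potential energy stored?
PE = ½kx² = ½(379)(0.1)² = 1.895 J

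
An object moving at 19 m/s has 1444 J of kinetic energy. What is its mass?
m = 2·KE/v² = 2·1444/(19)² = 8.0 kg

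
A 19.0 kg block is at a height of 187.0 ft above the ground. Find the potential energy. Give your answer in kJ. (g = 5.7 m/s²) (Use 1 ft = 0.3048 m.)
Convert to SI: m = 19.0 kg, h = 56.9976 m
PE = mgh = (19.0)(5.7)(56.9976) = 6172.84 J = 6.173 kJ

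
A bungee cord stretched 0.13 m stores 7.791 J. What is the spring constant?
k = 2·PE/x² = 2·7.791/(0.13)² = 922.0 N/m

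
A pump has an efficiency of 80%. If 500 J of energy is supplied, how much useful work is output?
W_out = η·W_in = 0.8·500 = 400.0 J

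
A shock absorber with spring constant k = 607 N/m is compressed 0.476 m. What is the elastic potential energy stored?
PE = ½kx² = ½(607)(0.476)² = 68.77 J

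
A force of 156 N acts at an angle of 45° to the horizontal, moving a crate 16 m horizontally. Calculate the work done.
W = F·d·cosθ = (156)(16)cos(45°) = 1765 J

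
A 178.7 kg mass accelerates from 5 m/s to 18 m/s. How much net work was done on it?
W = ΔKE = ½m(v₂² − v₁²) = ½(178.7)(18² − 5²) = 26715.65 J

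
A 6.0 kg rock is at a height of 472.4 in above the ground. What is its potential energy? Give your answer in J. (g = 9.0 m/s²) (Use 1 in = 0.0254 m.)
Convert to SI: m = 6.0 kg, h = 11.999 m
PE = mgh = (6.0)(9.0)(11.999) = 647.9 J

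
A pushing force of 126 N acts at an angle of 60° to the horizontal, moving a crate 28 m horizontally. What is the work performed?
W = F·d·cosθ = (126)(28)cos(60°) = 1764 J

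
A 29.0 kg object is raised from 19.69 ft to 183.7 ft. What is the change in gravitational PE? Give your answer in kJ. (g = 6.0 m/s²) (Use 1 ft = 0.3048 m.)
Convert to SI: m = 29.0 kg, Δh = 49.9902 m
ΔPE = mgΔh = (29.0)(6.0)(49.9902) = 8698.3 J = 8.698 kJ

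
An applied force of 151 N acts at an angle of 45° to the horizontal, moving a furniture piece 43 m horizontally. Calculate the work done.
W = F·d·cosθ = (151)(43)cos(45°) = 4591 J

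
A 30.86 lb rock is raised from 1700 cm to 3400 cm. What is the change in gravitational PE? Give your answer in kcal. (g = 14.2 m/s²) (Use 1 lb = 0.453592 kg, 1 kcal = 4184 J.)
Convert to SI: m = 13.9978 kg, Δh = 17.0 m
ΔPE = mgΔh = (13.9978)(14.2)(17.0) = 3379.08 J = 0.8076 kcal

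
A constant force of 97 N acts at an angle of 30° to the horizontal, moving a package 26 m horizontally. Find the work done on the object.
W = F·d·cosθ = (97)(26)cos(30°) = 2184 J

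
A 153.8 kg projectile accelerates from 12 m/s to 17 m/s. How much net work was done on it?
W = ΔKE = ½m(v₂² − v₁²) = ½(153.8)(17² − 12²) = 11150.5 J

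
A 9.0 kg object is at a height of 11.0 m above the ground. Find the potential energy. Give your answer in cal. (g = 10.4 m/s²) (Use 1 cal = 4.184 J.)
PE = mgh = (9.0)(10.4)(11.0) = 1029.6 J = 246.1 cal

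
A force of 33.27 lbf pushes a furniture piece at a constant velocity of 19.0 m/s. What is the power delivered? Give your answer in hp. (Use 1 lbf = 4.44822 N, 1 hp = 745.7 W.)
Convert to SI: F = 147.992 N, v = 19.0 m/s
P = Fv = (147.992)(19.0) = 2811.85 W = 3.771 hp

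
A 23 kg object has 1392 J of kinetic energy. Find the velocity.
v = √(2·KE/m) = √(2·1392/23) = 11.0 m/s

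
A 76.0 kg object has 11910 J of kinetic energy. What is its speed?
v = √(2·KE/m) = √(2·11910/76.0) = 17.7 m/s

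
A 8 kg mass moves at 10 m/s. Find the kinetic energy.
KE = ½mv² = ½(8)(10)² = 400.0 J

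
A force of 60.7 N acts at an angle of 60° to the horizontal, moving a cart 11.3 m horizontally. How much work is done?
W = F·d·cosθ = (60.7)(11.3)cos(60°) = 343.0 J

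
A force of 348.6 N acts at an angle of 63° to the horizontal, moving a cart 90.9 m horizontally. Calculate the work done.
W = F·d·cosθ = (348.6)(90.9)cos(63°) = 14390 J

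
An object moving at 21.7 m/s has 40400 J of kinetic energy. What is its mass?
m = 2·KE/v² = 2·40400/(21.7)² = 171.6 kg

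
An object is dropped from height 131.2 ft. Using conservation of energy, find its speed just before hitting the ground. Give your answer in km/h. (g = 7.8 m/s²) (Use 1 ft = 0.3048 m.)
Convert to SI: h = 39.9898 m
mgh = ½mv² ⇒ v = √(2gh) = √(2·7.8·39.9898) = 24.9768 m/s = 89.92 km/h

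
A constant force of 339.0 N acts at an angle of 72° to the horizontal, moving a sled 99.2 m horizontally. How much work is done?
W = F·d·cosθ = (339.0)(99.2)cos(72°) = 10390 J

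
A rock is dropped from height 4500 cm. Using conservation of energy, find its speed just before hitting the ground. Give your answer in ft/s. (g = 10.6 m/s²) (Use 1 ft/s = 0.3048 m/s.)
Convert to SI: h = 45.0 m
mgh = ½mv² ⇒ v = √(2gh) = √(2·10.6·45.0) = 30.8869 m/s = 101.3 ft/s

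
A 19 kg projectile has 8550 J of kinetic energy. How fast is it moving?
v = √(2·KE/m) = √(2·8550/19) = 30.0 m/s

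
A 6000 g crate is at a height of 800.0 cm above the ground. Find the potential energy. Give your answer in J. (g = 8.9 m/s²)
Convert to SI: m = 6.0 kg, h = 8.0 m
PE = mgh = (6.0)(8.9)(8.0) = 427.2 J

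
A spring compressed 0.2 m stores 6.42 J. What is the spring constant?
k = 2·PE/x² = 2·6.42/(0.2)² = 321.0 N/m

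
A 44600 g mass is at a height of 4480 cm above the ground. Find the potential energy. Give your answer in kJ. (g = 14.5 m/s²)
Convert to SI: m = 44.6 kg, h = 44.8 m
PE = mgh = (44.6)(14.5)(44.8) = 28972.2 J = 28.97 kJ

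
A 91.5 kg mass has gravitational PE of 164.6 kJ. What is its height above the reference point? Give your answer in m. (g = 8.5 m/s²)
Convert to SI: m = 91.5 kg, PE = 164600 J
h = PE/(mg) = 164600/(91.5·8.5) = 211.6 m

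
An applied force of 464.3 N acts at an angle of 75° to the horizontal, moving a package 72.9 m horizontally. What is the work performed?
W = F·d·cosθ = (464.3)(72.9)cos(75°) = 8760 J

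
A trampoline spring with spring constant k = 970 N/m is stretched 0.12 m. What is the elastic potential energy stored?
PE = ½kx² = ½(970)(0.12)² = 6.984 J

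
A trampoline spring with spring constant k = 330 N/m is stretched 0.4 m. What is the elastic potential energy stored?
PE = ½kx² = ½(330)(0.4)² = 26.4 J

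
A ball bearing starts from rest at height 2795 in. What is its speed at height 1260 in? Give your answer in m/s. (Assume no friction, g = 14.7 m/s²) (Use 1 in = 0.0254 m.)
Convert to SI: h₁−h₂ = 38.989 m
mgh₁ = mgh₂ + ½mv² ⇒ v = √(2g(h₁−h₂)) = √(2·14.7·38.989) = 33.86 m/s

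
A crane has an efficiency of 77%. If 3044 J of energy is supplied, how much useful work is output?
W_out = η·W_in = 0.77·3044 = 2343.88 J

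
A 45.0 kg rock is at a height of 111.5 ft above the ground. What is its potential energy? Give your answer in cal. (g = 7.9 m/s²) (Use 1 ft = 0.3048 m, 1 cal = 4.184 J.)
Convert to SI: m = 45.0 kg, h = 33.9852 m
PE = mgh = (45.0)(7.9)(33.9852) = 12081.7 J = 2888 cal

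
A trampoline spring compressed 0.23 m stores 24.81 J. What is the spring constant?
k = 2·PE/x² = 2·24.81/(0.23)² = 938.0 N/m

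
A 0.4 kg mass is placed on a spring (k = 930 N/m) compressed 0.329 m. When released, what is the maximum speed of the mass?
½kx² = ½mv² ⇒ v = x√(k/m) = (0.329)√(930/0.4) = 15.86 m/s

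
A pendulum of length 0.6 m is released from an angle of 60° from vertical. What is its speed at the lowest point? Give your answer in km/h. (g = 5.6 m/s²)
h = L(1 − cosθ) = 0.6(1 − cos60°) = 0.3 m
v = √(2gh) = √(2·5.6·0.3) = 1.83303 m/s = 6.599 km/h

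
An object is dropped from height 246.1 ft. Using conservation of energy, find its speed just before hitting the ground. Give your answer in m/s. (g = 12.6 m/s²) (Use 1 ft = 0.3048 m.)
Convert to SI: h = 75.0113 m
mgh = ½mv² ⇒ v = √(2gh) = √(2·12.6·75.0113) = 43.48 m/s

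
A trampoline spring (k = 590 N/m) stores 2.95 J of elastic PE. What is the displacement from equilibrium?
x = √(2·PE/k) = √(2·2.95/590) = 0.1 m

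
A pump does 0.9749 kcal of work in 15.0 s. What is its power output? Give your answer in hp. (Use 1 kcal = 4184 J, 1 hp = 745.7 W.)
Convert to SI: W = 4078.98 J, t = 15.0 s
P = W/t = 4078.98/15.0 = 271.932 W = 0.3647 hp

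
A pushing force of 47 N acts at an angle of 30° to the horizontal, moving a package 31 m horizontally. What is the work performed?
W = F·d·cosθ = (47)(31)cos(30°) = 1262 J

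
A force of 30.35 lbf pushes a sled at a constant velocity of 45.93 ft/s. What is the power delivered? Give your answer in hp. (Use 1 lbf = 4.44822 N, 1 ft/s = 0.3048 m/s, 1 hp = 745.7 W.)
Convert to SI: F = 135.003 N, v = 13.9995 m/s
P = Fv = (135.003)(13.9995) = 1889.976 W = 2.534 hp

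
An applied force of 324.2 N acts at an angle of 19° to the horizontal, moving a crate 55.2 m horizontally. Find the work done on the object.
W = F·d·cosθ = (324.2)(55.2)cos(19°) = 16920 J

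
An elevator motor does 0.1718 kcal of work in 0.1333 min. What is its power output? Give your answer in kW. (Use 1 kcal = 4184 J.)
Convert to SI: W = 718.811 J, t = 7.998 s
P = W/t = 718.811/7.998 = 89.8739 W = 0.08987 kW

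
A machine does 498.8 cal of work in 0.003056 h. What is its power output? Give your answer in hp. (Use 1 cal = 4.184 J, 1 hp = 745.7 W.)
Convert to SI: W = 2086.98 J, t = 11.0016 s
P = W/t = 2086.98/11.0016 = 189.698 W = 0.2544 hp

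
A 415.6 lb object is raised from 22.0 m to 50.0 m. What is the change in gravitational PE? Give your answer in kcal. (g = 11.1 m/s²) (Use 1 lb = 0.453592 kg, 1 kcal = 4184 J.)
Convert to SI: m = 188.513 kg, Δh = 28.0 m
ΔPE = mgΔh = (188.513)(11.1)(28.0) = 58589.8 J = 14.0 kcal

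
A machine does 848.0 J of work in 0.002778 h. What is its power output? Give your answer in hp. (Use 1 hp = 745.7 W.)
Convert to SI: W = 848.0 J, t = 10.0008 s
P = W/t = 848.0/10.0008 = 84.7932 W = 0.1137 hp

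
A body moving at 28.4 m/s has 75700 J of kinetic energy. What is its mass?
m = 2·KE/v² = 2·75700/(28.4)² = 187.7 kg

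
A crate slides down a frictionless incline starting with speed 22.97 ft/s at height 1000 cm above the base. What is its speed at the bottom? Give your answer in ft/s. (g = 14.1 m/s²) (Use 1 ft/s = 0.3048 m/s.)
Convert to SI: v₀ = 7.00126 m/s, h = 10.0 m
½mv₀² + mgh = ½mv² ⇒ v = √(v₀² + 2gh) = √(7.00126² + 2·14.1·10.0) = 18.1939 m/s = 59.69 ft/s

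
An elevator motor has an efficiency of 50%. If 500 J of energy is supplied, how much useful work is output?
W_out = η·W_in = 0.5·500 = 250.0 J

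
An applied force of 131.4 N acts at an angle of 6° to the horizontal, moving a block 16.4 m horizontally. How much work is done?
W = F·d·cosθ = (131.4)(16.4)cos(6°) = 2143 J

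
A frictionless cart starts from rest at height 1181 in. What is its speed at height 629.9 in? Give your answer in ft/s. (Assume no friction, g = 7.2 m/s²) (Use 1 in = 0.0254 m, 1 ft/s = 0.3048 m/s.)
Convert to SI: h₁−h₂ = 13.9979 m
mgh₁ = mgh₂ + ½mv² ⇒ v = √(2g(h₁−h₂)) = √(2·7.2·13.9979) = 14.1975 m/s = 46.58 ft/s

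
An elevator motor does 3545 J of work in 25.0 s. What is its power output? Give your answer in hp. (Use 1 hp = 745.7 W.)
P = W/t = 3545.0/25.0 = 141.8 W = 0.1902 hp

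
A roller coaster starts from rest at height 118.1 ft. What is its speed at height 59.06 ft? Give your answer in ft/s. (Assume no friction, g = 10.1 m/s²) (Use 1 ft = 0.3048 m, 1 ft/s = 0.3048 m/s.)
Convert to SI: h₁−h₂ = 17.9954 m
mgh₁ = mgh₂ + ½mv² ⇒ v = √(2g(h₁−h₂)) = √(2·10.1·17.9954) = 19.0659 m/s = 62.55 ft/s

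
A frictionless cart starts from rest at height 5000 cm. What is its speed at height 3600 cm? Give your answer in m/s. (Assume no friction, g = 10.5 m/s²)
Convert to SI: h₁−h₂ = 14.0 m
mgh₁ = mgh₂ + ½mv² ⇒ v = √(2g(h₁−h₂)) = √(2·10.5·14.0) = 17.15 m/s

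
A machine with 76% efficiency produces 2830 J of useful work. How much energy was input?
W_in = W_out/η = 2830/0.76 = 3724 J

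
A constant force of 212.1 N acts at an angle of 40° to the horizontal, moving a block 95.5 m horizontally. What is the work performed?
W = F·d·cosθ = (212.1)(95.5)cos(40°) = 15520 J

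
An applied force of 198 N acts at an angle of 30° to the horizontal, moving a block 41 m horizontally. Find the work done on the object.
W = F·d·cosθ = (198)(41)cos(30°) = 7030 J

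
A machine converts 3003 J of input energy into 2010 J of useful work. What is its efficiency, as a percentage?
η = W_out/W_in = 2010/3003 = 66.93%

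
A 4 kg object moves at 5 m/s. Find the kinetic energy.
KE = ½mv² = ½(4)(5)² = 50.0 J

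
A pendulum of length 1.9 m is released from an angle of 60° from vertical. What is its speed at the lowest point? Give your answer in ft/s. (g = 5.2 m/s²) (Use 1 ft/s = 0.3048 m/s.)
h = L(1 − cosθ) = 1.9(1 − cos60°) = 0.95 m
v = √(2gh) = √(2·5.2·0.95) = 3.14325 m/s = 10.31 ft/s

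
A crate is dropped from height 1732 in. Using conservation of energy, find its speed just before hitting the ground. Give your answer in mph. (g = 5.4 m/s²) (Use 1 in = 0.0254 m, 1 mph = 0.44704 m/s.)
Convert to SI: h = 43.9928 m
mgh = ½mv² ⇒ v = √(2gh) = √(2·5.4·43.9928) = 21.7973 m/s = 48.76 mph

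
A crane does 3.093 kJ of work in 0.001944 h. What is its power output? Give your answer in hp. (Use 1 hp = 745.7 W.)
Convert to SI: W = 3093.0 J, t = 6.9984 s
P = W/t = 3093.0/6.9984 = 441.958 W = 0.5927 hp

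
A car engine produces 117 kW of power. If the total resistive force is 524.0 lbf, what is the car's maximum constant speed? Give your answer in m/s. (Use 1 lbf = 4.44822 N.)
Convert to SI: F = 2330.87 N
P = Fv ⇒ v = P/F = 117000 W/2330.87 N = 50.2 m/s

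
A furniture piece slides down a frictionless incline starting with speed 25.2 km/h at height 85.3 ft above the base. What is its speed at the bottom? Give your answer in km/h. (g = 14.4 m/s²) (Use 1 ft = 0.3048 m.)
Convert to SI: v₀ = 7.0 m/s, h = 25.9994 m
½mv₀² + mgh = ½mv² ⇒ v = √(v₀² + 2gh) = √(7.0² + 2·14.4·25.9994) = 28.2451 m/s = 101.7 km/h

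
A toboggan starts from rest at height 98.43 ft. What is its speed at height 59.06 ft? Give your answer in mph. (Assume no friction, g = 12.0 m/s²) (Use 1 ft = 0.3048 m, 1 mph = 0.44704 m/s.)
Convert to SI: h₁−h₂ = 12.0 m
mgh₁ = mgh₂ + ½mv² ⇒ v = √(2g(h₁−h₂)) = √(2·12.0·12.0) = 16.9705 m/s = 37.96 mph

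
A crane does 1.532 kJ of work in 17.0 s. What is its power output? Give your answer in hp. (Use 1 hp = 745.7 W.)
Convert to SI: W = 1532.0 J, t = 17.0 s
P = W/t = 1532.0/17.0 = 90.1176 W = 0.1208 hp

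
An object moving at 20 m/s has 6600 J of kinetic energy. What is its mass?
m = 2·KE/v² = 2·6600/(20)² = 33.0 kg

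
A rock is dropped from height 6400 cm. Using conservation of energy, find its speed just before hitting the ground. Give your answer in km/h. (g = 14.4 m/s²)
Convert to SI: h = 64.0 m
mgh = ½mv² ⇒ v = √(2gh) = √(2·14.4·64.0) = 42.9325 m/s = 154.6 km/h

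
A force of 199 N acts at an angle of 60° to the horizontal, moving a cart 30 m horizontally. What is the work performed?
W = F·d·cosθ = (199)(30)cos(60°) = 2985 J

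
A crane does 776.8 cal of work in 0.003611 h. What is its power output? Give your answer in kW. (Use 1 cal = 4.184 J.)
Convert to SI: W = 3250.13 J, t = 12.9996 s
P = W/t = 3250.13/12.9996 = 250.018 W = 0.25 kW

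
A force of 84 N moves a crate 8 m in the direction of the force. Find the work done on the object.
W = F·d = (84)(8) = 672.0 J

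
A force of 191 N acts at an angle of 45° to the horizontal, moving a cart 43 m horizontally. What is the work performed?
W = F·d·cosθ = (191)(43)cos(45°) = 5807 J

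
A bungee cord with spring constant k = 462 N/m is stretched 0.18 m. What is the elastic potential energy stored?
PE = ½kx² = ½(462)(0.18)² = 7.484 J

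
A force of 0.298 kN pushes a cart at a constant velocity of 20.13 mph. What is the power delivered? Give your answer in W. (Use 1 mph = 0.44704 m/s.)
Convert to SI: F = 298.0 N, v = 8.99892 m/s
P = Fv = (298.0)(8.99892) = 2682 W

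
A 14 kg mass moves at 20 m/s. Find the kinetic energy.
KE = ½mv² = ½(14)(20)² = 2800.0 J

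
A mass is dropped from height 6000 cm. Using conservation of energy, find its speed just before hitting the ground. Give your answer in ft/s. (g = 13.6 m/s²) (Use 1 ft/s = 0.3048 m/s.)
Convert to SI: h = 60.0 m
mgh = ½mv² ⇒ v = √(2gh) = √(2·13.6·60.0) = 40.398 m/s = 132.5 ft/s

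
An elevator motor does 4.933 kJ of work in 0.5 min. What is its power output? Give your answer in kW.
Convert to SI: W = 4933.0 J, t = 30.0 s
P = W/t = 4933.0/30.0 = 164.433 W = 0.1644 kW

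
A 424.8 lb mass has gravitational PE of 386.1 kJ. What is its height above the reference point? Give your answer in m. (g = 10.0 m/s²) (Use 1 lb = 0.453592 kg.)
Convert to SI: m = 192.686 kg, PE = 386100 J
h = PE/(mg) = 386100/(192.686·10.0) = 200.4 m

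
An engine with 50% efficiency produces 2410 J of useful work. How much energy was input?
W_in = W_out/η = 2410/0.5 = 4820 J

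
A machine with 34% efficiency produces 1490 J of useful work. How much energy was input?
W_in = W_out/η = 1490/0.34 = 4382 J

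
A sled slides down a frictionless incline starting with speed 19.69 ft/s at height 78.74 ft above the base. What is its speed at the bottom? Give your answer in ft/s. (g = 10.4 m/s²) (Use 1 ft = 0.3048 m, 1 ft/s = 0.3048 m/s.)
Convert to SI: v₀ = 6.00151 m/s, h = 24.0 m
½mv₀² + mgh = ½mv² ⇒ v = √(v₀² + 2gh) = √(6.00151² + 2·10.4·24.0) = 23.1348 m/s = 75.9 ft/s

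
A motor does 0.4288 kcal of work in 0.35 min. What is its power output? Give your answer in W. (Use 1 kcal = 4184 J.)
Convert to SI: W = 1794.1 J, t = 21.0 s
P = W/t = 1794.1/21.0 = 85.43 W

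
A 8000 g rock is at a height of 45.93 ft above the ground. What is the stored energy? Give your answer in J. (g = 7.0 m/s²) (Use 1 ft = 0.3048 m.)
Convert to SI: m = 8.0 kg, h = 13.9995 m
PE = mgh = (8.0)(7.0)(13.9995) = 784.0 J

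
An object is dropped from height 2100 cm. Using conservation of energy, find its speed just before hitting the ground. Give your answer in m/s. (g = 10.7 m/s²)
Convert to SI: h = 21.0 m
mgh = ½mv² ⇒ v = √(2gh) = √(2·10.7·21.0) = 21.2 m/s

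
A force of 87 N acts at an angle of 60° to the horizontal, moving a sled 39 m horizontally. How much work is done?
W = F·d·cosθ = (87)(39)cos(60°) = 1697 J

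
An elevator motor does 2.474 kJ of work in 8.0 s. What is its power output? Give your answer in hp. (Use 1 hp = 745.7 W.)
Convert to SI: W = 2474.0 J, t = 8.0 s
P = W/t = 2474.0/8.0 = 309.25 W = 0.4147 hp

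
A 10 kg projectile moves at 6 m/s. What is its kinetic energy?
KE = ½mv² = ½(10)(6)² = 180.0 J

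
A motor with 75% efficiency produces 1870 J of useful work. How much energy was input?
W_in = W_out/η = 1870/0.75 = 2493 J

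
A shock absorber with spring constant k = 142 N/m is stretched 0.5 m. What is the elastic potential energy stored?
PE = ½kx² = ½(142)(0.5)² = 17.75 J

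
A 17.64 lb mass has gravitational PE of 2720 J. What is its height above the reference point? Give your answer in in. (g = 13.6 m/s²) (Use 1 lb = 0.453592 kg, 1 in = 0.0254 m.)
Convert to SI: m = 8.00136 kg, PE = 2720.0 J
h = PE/(mg) = 2720.0/(8.00136·13.6) = 24.9957 m = 984.1 in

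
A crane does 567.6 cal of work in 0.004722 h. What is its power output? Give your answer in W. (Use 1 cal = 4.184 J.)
Convert to SI: W = 2374.84 J, t = 16.9992 s
P = W/t = 2374.84/16.9992 = 139.7 W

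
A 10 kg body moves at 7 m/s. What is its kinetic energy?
KE = ½mv² = ½(10)(7)² = 245.0 J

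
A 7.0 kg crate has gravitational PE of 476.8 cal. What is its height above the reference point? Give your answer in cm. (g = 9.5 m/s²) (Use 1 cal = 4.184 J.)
Convert to SI: m = 7.0 kg, PE = 1994.93 J
h = PE/(mg) = 1994.93/(7.0·9.5) = 29.999 m = 3000 cm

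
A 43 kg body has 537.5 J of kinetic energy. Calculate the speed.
v = √(2·KE/m) = √(2·537.5/43) = 5.0 m/s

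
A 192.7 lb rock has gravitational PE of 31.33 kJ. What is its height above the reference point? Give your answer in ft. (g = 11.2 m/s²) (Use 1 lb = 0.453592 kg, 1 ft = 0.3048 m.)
Convert to SI: m = 87.4072 kg, PE = 31330.0 J
h = PE/(mg) = 31330.0/(87.4072·11.2) = 32.0033 m = 105.0 ft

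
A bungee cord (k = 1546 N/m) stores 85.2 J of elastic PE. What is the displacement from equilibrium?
x = √(2·PE/k) = √(2·85.2/1546) = 0.332 m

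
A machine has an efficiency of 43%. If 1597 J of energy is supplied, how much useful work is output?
W_out = η·W_in = 0.43·1597 = 686.71 J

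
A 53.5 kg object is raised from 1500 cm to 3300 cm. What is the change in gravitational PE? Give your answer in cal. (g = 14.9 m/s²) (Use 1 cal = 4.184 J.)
Convert to SI: m = 53.5 kg, Δh = 18.0 m
ΔPE = mgΔh = (53.5)(14.9)(18.0) = 14348.7 J = 3429 cal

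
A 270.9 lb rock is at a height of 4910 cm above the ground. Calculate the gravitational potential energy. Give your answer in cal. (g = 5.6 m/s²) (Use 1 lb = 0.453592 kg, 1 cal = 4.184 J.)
Convert to SI: m = 122.878 kg, h = 49.1 m
PE = mgh = (122.878)(5.6)(49.1) = 33786.6 J = 8075 cal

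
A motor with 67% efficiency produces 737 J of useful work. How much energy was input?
W_in = W_out/η = 737/0.67 = 1100 J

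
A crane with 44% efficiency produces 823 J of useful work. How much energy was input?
W_in = W_out/η = 823/0.44 = 1870 J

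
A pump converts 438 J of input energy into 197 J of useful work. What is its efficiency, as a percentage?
η = W_out/W_in = 197/438 = 44.98%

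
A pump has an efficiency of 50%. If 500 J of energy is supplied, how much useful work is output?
W_out = η·W_in = 0.5·500 = 250.0 J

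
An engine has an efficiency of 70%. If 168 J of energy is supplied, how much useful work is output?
W_out = η·W_in = 0.7·168 = 117.6 J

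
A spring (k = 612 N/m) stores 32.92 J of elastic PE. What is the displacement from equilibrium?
x = √(2·PE/k) = √(2·32.92/612) = 0.328 m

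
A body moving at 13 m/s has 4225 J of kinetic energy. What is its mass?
m = 2·KE/v² = 2·4225/(13)² = 50.0 kg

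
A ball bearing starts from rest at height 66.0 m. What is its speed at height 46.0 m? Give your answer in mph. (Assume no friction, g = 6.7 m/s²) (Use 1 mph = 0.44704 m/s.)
mgh₁ = mgh₂ + ½mv² ⇒ v = √(2g(h₁−h₂)) = √(2·6.7·20.0) = 16.3707 m/s = 36.62 mph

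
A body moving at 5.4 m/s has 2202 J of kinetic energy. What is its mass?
m = 2·KE/v² = 2·2202/(5.4)² = 151.0 kg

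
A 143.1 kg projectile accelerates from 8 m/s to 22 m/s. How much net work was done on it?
W = ΔKE = ½m(v₂² − v₁²) = ½(143.1)(22² − 8²) = 30051.0 J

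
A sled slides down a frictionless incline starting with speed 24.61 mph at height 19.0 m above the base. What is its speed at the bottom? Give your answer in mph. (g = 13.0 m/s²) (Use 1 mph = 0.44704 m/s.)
Convert to SI: v₀ = 11.0017 m/s, h = 19.0 m
½mv₀² + mgh = ½mv² ⇒ v = √(v₀² + 2gh) = √(11.0017² + 2·13.0·19.0) = 24.7999 m/s = 55.48 mph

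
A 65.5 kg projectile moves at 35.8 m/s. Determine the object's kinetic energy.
KE = ½mv² = ½(65.5)(35.8)² = 41970 J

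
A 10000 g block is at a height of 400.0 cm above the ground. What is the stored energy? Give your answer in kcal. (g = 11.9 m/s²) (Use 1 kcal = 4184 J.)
Convert to SI: m = 10.0 kg, h = 4.0 m
PE = mgh = (10.0)(11.9)(4.0) = 476.0 J = 0.1138 kcal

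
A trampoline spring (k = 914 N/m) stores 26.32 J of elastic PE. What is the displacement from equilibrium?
x = √(2·PE/k) = √(2·26.32/914) = 0.24 m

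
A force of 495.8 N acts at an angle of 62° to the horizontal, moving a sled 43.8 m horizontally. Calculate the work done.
W = F·d·cosθ = (495.8)(43.8)cos(62°) = 10200 J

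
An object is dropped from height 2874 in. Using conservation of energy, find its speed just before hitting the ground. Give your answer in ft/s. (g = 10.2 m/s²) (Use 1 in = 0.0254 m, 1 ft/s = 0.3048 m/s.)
Convert to SI: h = 72.9996 m
mgh = ½mv² ⇒ v = √(2gh) = √(2·10.2·72.9996) = 38.59 m/s = 126.6 ft/s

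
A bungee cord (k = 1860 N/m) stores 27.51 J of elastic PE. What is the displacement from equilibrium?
x = √(2·PE/k) = √(2·27.51/1860) = 0.172 m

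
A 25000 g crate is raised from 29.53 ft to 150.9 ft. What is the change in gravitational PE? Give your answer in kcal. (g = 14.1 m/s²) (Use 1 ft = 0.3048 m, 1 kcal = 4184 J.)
Convert to SI: m = 25.0 kg, Δh = 36.9936 m
ΔPE = mgΔh = (25.0)(14.1)(36.9936) = 13040.2 J = 3.117 kcal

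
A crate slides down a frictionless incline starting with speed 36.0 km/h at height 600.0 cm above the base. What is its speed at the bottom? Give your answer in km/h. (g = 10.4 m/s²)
Convert to SI: v₀ = 10.0 m/s, h = 6.0 m
½mv₀² + mgh = ½mv² ⇒ v = √(v₀² + 2gh) = √(10.0² + 2·10.4·6.0) = 14.9933 m/s = 53.98 km/h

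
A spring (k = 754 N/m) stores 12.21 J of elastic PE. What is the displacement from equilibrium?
x = √(2·PE/k) = √(2·12.21/754) = 0.18 m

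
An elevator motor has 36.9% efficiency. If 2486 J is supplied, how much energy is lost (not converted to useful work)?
W_lost = W_in(1 − η) = 2486·(1 − 0.369) = 1569 J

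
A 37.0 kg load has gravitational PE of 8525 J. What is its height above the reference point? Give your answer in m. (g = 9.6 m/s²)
h = PE/(mg) = 8525.0/(37.0·9.6) = 24.0 m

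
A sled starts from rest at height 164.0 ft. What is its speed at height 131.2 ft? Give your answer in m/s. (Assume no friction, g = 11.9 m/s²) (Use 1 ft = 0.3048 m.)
Convert to SI: h₁−h₂ = 9.99744 m
mgh₁ = mgh₂ + ½mv² ⇒ v = √(2g(h₁−h₂)) = √(2·11.9·9.99744) = 15.43 m/s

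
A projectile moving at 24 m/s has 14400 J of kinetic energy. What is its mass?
m = 2·KE/v² = 2·14400/(24)² = 50.0 kg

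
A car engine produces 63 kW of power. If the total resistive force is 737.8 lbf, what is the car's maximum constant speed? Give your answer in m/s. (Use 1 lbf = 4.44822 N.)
Convert to SI: F = 3281.9 N
P = Fv ⇒ v = P/F = 63000 W/3281.9 N = 19.2 m/s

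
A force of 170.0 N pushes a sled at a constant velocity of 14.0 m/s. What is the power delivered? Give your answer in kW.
P = Fv = (170.0)(14.0) = 2380.0 W = 2.38 kW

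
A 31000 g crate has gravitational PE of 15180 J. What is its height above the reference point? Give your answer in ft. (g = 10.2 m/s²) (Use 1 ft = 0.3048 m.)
Convert to SI: m = 31.0 kg, PE = 15180.0 J
h = PE/(mg) = 15180.0/(31.0·10.2) = 48.0076 m = 157.5 ft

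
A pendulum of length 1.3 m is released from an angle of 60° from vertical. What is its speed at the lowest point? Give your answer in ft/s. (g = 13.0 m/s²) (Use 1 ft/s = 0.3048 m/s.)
h = L(1 − cosθ) = 1.3(1 − cos60°) = 0.65 m
v = √(2gh) = √(2·13.0·0.65) = 4.11096 m/s = 13.49 ft/s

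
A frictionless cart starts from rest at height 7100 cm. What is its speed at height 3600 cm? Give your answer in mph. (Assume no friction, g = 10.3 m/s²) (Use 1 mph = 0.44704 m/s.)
Convert to SI: h₁−h₂ = 35.0 m
mgh₁ = mgh₂ + ½mv² ⇒ v = √(2g(h₁−h₂)) = √(2·10.3·35.0) = 26.8514 m/s = 60.06 mph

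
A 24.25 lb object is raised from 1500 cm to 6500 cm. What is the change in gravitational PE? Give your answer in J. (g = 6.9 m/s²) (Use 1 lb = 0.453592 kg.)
Convert to SI: m = 10.9996 kg, Δh = 50.0 m
ΔPE = mgΔh = (10.9996)(6.9)(50.0) = 3795 J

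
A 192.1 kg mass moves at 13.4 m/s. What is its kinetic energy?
KE = ½mv² = ½(192.1)(13.4)² = 17250 J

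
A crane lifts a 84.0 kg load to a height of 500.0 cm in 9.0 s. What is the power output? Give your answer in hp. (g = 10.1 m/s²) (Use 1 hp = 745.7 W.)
Convert to SI: m = 84.0 kg, h = 5.0 m, t = 9.0 s
P = mgh/t = (84.0)(10.1)(5.0)/9.0 = 471.333 W = 0.6321 hp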